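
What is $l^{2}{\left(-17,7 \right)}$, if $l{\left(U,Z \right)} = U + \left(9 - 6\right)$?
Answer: $196$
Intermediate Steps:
$l{\left(U,Z \right)} = 3 + U$ ($l{\left(U,Z \right)} = U + \left(9 - 6\right) = U + 3 = 3 + U$)
$l^{2}{\left(-17,7 \right)} = \left(3 - 17\right)^{2} = \left(-14\right)^{2} = 196$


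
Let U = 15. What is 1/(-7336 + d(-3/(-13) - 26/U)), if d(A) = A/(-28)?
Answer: -5460/40054267 ≈ -0.00013632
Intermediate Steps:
d(A) = -A/28 (d(A) = A*(-1/28) = -A/28)
1/(-7336 + d(-3/(-13) - 26/U)) = 1/(-7336 - (-3/(-13) - 26/15)/28) = 1/(-7336 - (-3*(-1/13) - 26*1/15)/28) = 1/(-7336 - (3/13 - 26/15)/28) = 1/(-7336 - 1/28*(-293/195)) = 1/(-7336 + 293/5460) = 1/(-40054267/5460) = -5460/40054267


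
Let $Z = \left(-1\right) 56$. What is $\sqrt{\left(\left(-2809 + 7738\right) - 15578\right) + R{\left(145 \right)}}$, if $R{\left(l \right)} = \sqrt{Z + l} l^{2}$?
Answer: $\sqrt{-10649 + 21025 \sqrt{89}} \approx 433.24$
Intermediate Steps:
$Z = -56$
$R{\left(l \right)} = l^{2} \sqrt{-56 + l}$ ($R{\left(l \right)} = \sqrt{-56 + l} l^{2} = l^{2} \sqrt{-56 + l}$)
$\sqrt{\left(\left(-2809 + 7738\right) - 15578\right) + R{\left(145 \right)}} = \sqrt{\left(\left(-2809 + 7738\right) - 15578\right) + 145^{2} \sqrt{-56 + 145}} = \sqrt{\left(4929 - 15578\right) + 21025 \sqrt{89}} = \sqrt{-10649 + 21025 \sqrt{89}}$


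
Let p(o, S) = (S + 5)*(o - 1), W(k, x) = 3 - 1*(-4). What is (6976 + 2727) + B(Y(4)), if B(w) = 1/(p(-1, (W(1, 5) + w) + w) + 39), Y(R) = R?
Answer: 9702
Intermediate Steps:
W(k, x) = 7 (W(k, x) = 3 + 4 = 7)
p(o, S) = (-1 + o)*(5 + S) (p(o, S) = (5 + S)*(-1 + o) = (-1 + o)*(5 + S))
B(w) = 1/(15 - 4*w) (B(w) = 1/((-5 - ((7 + w) + w) + 5*(-1) + ((7 + w) + w)*(-1)) + 39) = 1/((-5 - (7 + 2*w) - 5 + (7 + 2*w)*(-1)) + 39) = 1/((-5 + (-7 - 2*w) - 5 + (-7 - 2*w)) + 39) = 1/((-24 - 4*w) + 39) = 1/(15 - 4*w))
(6976 + 2727) + B(Y(4)) = (6976 + 2727) + 1/(15 - 4*4) = 9703 + 1/(15 - 16) = 9703 + 1/(-1) = 9703 - 1 = 9702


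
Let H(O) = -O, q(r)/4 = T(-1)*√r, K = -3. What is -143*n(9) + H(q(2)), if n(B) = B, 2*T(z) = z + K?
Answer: -1287 + 8*√2 ≈ -1275.7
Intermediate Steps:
T(z) = -3/2 + z/2 (T(z) = (z - 3)/2 = (-3 + z)/2 = -3/2 + z/2)
q(r) = -8*√r (q(r) = 4*((-3/2 + (½)*(-1))*√r) = 4*((-3/2 - ½)*√r) = 4*(-2*√r) = -8*√r)
-143*n(9) + H(q(2)) = -143*9 - (-8)*√2 = -1287 + 8*√2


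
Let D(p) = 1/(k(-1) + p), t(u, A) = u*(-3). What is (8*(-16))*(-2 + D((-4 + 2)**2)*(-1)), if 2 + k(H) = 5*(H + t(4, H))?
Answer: 16000/63 ≈ 253.97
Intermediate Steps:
t(u, A) = -3*u
k(H) = -62 + 5*H (k(H) = -2 + 5*(H - 3*4) = -2 + 5*(H - 12) = -2 + 5*(-12 + H) = -2 + (-60 + 5*H) = -62 + 5*H)
D(p) = 1/(-67 + p) (D(p) = 1/((-62 + 5*(-1)) + p) = 1/((-62 - 5) + p) = 1/(-67 + p))
(8*(-16))*(-2 + D((-4 + 2)**2)*(-1)) = (8*(-16))*(-2 - 1/(-67 + (-4 + 2)**2)) = -128*(-2 - 1/(-67 + (-2)**2)) = -128*(-2 - 1/(-67 + 4)) = -128*(-2 - 1/(-63)) = -128*(-2 - 1/63*(-1)) = -128*(-2 + 1/63) = -128*(-125/63) = 16000/63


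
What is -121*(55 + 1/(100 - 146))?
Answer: -306009/46 ≈ -6652.4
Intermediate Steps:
-121*(55 + 1/(100 - 146)) = -121*(55 + 1/(-46)) = -121*(55 - 1/46) = -121*2529/46 = -306009/46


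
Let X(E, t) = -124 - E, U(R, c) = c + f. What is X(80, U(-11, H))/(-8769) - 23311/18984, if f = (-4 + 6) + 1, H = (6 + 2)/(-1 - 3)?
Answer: -66847141/55490232 ≈ -1.2047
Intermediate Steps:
H = -2 (H = 8/(-4) = 8*(-¼) = -2)
f = 3 (f = 2 + 1 = 3)
U(R, c) = 3 + c (U(R, c) = c + 3 = 3 + c)
X(80, U(-11, H))/(-8769) - 23311/18984 = (-124 - 1*80)/(-8769) - 23311/18984 = (-124 - 80)*(-1/8769) - 23311*1/18984 = -204*(-1/8769) - 23311/18984 = 68/2923 - 23311/18984 = -66847141/55490232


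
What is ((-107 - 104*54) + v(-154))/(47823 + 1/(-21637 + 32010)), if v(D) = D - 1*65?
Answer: -30818183/248033990 ≈ -0.12425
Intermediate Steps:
v(D) = -65 + D (v(D) = D - 65 = -65 + D)
((-107 - 104*54) + v(-154))/(47823 + 1/(-21637 + 32010)) = ((-107 - 104*54) + (-65 - 154))/(47823 + 1/(-21637 + 32010)) = ((-107 - 5616) - 219)/(47823 + 1/10373) = (-5723 - 219)/(47823 + 1/10373) = -5942/496067980/10373 = -5942*10373/496067980 = -30818183/248033990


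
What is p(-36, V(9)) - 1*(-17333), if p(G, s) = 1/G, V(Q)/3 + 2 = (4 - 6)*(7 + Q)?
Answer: 623987/36 ≈ 17333.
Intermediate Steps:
V(Q) = -48 - 6*Q (V(Q) = -6 + 3*((4 - 6)*(7 + Q)) = -6 + 3*(-2*(7 + Q)) = -6 + 3*(-14 - 2*Q) = -6 + (-42 - 6*Q) = -48 - 6*Q)
p(-36, V(9)) - 1*(-17333) = 1/(-36) - 1*(-17333) = -1/36 + 17333 = 623987/36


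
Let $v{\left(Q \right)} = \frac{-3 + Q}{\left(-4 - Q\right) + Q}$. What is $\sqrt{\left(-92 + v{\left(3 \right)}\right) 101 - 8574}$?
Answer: $i \sqrt{17866} \approx 133.66 i$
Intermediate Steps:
$v{\left(Q \right)} = \frac{3}{4} - \frac{Q}{4}$ ($v{\left(Q \right)} = \frac{-3 + Q}{-4} = \left(-3 + Q\right) \left(- \frac{1}{4}\right) = \frac{3}{4} - \frac{Q}{4}$)
$\sqrt{\left(-92 + v{\left(3 \right)}\right) 101 - 8574} = \sqrt{\left(-92 + \left(\frac{3}{4} - \frac{3}{4}\right)\right) 101 - 8574} = \sqrt{\left(-92 + 0\right) 101 - 8574} = \sqrt{\left(-92\right) 101 - 8574} = \sqrt{-9292 - 8574} = \sqrt{-17866} = i \sqrt{17866}$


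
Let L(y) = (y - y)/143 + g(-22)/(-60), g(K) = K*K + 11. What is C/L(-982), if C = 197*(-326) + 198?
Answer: 256096/33 ≈ 7760.5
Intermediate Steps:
C = -64024 (C = -64222 + 198 = -64024)
g(K) = 11 + K**2 (g(K) = K**2 + 11 = 11 + K**2)
L(y) = -33/4 (L(y) = (y - y)/143 + (11 + (-22)**2)/(-60) = 0*(1/143) + (11 + 484)*(-1/60) = 0 + 495*(-1/60) = 0 - 33/4 = -33/4)
C/L(-982) = -64024/(-33/4) = -64024*(-4/33) = 256096/33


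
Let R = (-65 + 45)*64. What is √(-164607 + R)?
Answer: I*√165887 ≈ 407.29*I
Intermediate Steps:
R = -1280 (R = -20*64 = -1280)
√(-164607 + R) = √(-164607 - 1280) = √(-165887) = I*√165887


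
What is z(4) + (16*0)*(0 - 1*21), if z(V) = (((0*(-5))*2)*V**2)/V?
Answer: 0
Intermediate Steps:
z(V) = 0 (z(V) = ((0*2)*V**2)/V = (0*V**2)/V = 0/V = 0)
z(4) + (16*0)*(0 - 1*21) = 0 + (16*0)*(0 - 1*21) = 0 + 0*(0 - 21) = 0 + 0*(-21) = 0 + 0 = 0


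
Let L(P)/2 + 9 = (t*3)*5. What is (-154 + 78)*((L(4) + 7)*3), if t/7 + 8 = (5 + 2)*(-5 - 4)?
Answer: 3401988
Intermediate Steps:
t = -497 (t = -56 + 7*((5 + 2)*(-5 - 4)) = -56 + 7*(7*(-9)) = -56 + 7*(-63) = -56 - 441 = -497)
L(P) = -14928 (L(P) = -18 + 2*(-497*3*5) = -18 + 2*(-1491*5) = -18 + 2*(-7455) = -18 - 14910 = -14928)
(-154 + 78)*((L(4) + 7)*3) = (-154 + 78)*((-14928 + 7)*3) = -(-1133996)*3 = -76*(-44763) = 3401988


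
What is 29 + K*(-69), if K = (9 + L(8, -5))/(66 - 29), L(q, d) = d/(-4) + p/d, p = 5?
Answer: 47/4 ≈ 11.750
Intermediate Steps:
L(q, d) = 5/d - d/4 (L(q, d) = d/(-4) + 5/d = d*(-¼) + 5/d = -d/4 + 5/d = 5/d - d/4)
K = ¼ (K = (9 + (5/(-5) - ¼*(-5)))/(66 - 29) = (9 + (5*(-⅕) + 5/4))/37 = (9 + (-1 + 5/4))*(1/37) = (9 + ¼)*(1/37) = (37/4)*(1/37) = ¼ ≈ 0.25000)
29 + K*(-69) = 29 + (¼)*(-69) = 29 - 69/4 = 47/4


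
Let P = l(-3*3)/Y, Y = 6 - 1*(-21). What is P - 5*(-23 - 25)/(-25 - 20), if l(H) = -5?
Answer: -149/27 ≈ -5.5185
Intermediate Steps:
Y = 27 (Y = 6 + 21 = 27)
P = -5/27 ≈ -0.18519
P - 5*(-23 - 25)/(-25 - 20) = -5/27 - 5*(-23 - 25)/(-25 - 20) = -5/27 - (-240)/(-45) = -5/27 - (-240)*(-1)/45 = -5/27 - 5*16/15 = -5/27 - 16/3 = -149/27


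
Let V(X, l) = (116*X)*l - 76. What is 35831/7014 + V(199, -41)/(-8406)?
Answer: 1156681111/9826614 ≈ 117.71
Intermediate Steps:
V(X, l) = -76 + 116*X*l (V(X, l) = 116*X*l - 76 = -76 + 116*X*l)
35831/7014 + V(199, -41)/(-8406) = 35831/7014 + (-76 + 116*199*(-41))/(-8406) = 35831*(1/7014) + (-76 - 946444)*(-1/8406) = 35831/7014 - 946520*(-1/8406) = 35831/7014 + 473260/4203 = 1156681111/9826614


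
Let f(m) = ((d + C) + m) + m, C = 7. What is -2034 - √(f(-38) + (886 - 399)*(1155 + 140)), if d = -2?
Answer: -2034 - 3*√70066 ≈ -2828.1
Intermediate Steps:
f(m) = 5 + 2*m (f(m) = ((-2 + 7) + m) + m = (5 + m) + m = 5 + 2*m)
-2034 - √(f(-38) + (886 - 399)*(1155 + 140)) = -2034 - √((5 + 2*(-38)) + (886 - 399)*(1155 + 140)) = -2034 - √((5 - 76) + 487*1295) = -2034 - √(-71 + 630665) = -2034 - √630594 = -2034 - 3*√70066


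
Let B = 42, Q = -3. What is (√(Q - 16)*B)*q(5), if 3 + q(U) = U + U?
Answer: 294*I*√19 ≈ 1281.5*I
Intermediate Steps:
q(U) = -3 + 2*U (q(U) = -3 + (U + U) = -3 + 2*U)
(√(Q - 16)*B)*q(5) = (√(-3 - 16)*42)*(-3 + 2*5) = (√(-19)*42)*(-3 + 10) = ((I*√19)*42)*7 = (42*I*√19)*7 = 294*I*√19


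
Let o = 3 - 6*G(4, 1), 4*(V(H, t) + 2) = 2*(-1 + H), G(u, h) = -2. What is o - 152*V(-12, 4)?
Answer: 1307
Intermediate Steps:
V(H, t) = -5/2 + H/2 (V(H, t) = -2 + (2*(-1 + H))/4 = -2 + (-2 + 2*H)/4 = -2 + (-1/2 + H/2) = -5/2 + H/2)
o = 15 (o = 3 - 6*(-2) = 3 + 12 = 15)
o - 152*V(-12, 4) = 15 - 152*(-5/2 + (1/2)*(-12)) = 15 - 152*(-5/2 - 6) = 15 - 152*(-17/2) = 15 + 1292 = 1307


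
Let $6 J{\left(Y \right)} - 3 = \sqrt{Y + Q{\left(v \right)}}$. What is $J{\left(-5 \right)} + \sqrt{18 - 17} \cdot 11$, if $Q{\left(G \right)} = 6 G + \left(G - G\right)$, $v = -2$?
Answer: $\frac{23}{2} + \frac{i \sqrt{17}}{6} \approx 11.5 + 0.68718 i$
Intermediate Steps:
$Q{\left(G \right)} = 6 G$ ($Q{\left(G \right)} = 6 G + 0 = 6 G$)
$J{\left(Y \right)} = \frac{1}{2} + \frac{\sqrt{-12 + Y}}{6}$ ($J{\left(Y \right)} = \frac{1}{2} + \frac{\sqrt{Y + 6 \left(-2\right)}}{6} = \frac{1}{2} + \frac{\sqrt{Y - 12}}{6} = \frac{1}{2} + \frac{\sqrt{-12 + Y}}{6}$)
$J{\left(-5 \right)} + \sqrt{18 - 17} \cdot 11 = \left(\frac{1}{2} + \frac{\sqrt{-12 - 5}}{6}\right) + \sqrt{18 - 17} \cdot 11 = \left(\frac{1}{2} + \frac{\sqrt{-17}}{6}\right) + \sqrt{1} \cdot 11 = \left(\frac{1}{2} + \frac{i \sqrt{17}}{6}\right) + 1 \cdot 11 = \left(\frac{1}{2} + \frac{i \sqrt{17}}{6}\right) + 11 = \frac{23}{2} + \frac{i \sqrt{17}}{6}$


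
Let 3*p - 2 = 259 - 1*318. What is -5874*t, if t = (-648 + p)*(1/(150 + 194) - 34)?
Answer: -22910259405/172 ≈ -1.3320e+8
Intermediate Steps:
p = -19 (p = ⅔ + (259 - 1*318)/3 = ⅔ + (259 - 318)/3 = ⅔ + (⅓)*(-59) = ⅔ - 59/3 = -19)
t = 7800565/344 (t = (-648 - 19)*(1/(150 + 194) - 34) = -667*(1/344 - 34) = -667*(-11695/344) = 7800565/344 ≈ 22676.)
-5874*t = -5874*7800565/344 = -22910259405/172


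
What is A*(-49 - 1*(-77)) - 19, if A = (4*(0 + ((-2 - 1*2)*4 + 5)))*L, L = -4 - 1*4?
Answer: 9837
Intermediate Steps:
L = -8 (L = -4 - 4 = -8)
A = 352 (A = (4*(0 + ((-2 - 1*2)*4 + 5)))*(-8) = (4*(0 + ((-2 - 2)*4 + 5)))*(-8) = (4*(0 + (-4*4 + 5)))*(-8) = (4*(0 + (-16 + 5)))*(-8) = (4*(0 - 11))*(-8) = (4*(-11))*(-8) = -44*(-8) = 352)
A*(-49 - 1*(-77)) - 19 = 352*(-49 - 1*(-77)) - 19 = 352*(-49 + 77) - 19 = 352*28 - 19 = 9856 - 19 = 9837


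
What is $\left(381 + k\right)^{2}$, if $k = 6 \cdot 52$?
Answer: $480249$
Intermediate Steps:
$k = 312$
$\left(381 + k\right)^{2} = \left(381 + 312\right)^{2} = 693^{2} = 480249$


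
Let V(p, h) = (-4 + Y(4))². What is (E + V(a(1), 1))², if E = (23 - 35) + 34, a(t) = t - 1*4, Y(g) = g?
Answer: 484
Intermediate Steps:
a(t) = -4 + t (a(t) = t - 4 = -4 + t)
V(p, h) = 0 (V(p, h) = (-4 + 4)² = 0² = 0)
E = 22 (E = -12 + 34 = 22)
(E + V(a(1), 1))² = (22 + 0)² = 22² = 484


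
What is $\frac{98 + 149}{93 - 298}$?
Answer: $- \frac{247}{205} \approx -1.2049$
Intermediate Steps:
$\frac{98 + 149}{93 - 298} = \frac{247}{-205} = 247 \left(- \frac{1}{205}\right) = - \frac{247}{205}$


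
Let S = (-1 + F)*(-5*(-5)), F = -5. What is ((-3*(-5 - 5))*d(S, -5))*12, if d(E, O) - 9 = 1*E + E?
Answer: -104760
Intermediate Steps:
S = -150 (S = (-1 - 5)*(-5*(-5)) = -6*25 = -150)
d(E, O) = 9 + 2*E (d(E, O) = 9 + (1*E + E) = 9 + (E + E) = 9 + 2*E)
((-3*(-5 - 5))*d(S, -5))*12 = ((-3*(-5 - 5))*(9 + 2*(-150)))*12 = ((-3*(-10))*(9 - 300))*12 = (30*(-291))*12 = -8730*12 = -104760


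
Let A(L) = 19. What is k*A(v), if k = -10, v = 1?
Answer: -190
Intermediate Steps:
k*A(v) = -10*19 = -190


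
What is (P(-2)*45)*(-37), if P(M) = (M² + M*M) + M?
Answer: -9990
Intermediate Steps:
P(M) = M + 2*M² (P(M) = (M² + M²) + M = 2*M² + M = M + 2*M²)
(P(-2)*45)*(-37) = (-2*(1 + 2*(-2))*45)*(-37) = (-2*(1 - 4)*45)*(-37) = (-2*(-3)*45)*(-37) = (6*45)*(-37) = 270*(-37) = -9990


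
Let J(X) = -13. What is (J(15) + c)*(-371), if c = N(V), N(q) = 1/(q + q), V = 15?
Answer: 144319/30 ≈ 4810.6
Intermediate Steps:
N(q) = 1/(2*q)
c = 1/30 (c = (½)/15 = (½)*(1/15) = 1/30 ≈ 0.033333)
(J(15) + c)*(-371) = (-13 + 1/30)*(-371) = -389/30*(-371) = 144319/30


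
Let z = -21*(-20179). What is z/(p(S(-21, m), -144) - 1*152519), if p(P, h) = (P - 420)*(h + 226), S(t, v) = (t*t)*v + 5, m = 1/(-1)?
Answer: -141253/74237 ≈ -1.9027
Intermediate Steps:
m = -1
S(t, v) = 5 + v*t**2 (S(t, v) = t**2*v + 5 = v*t**2 + 5 = 5 + v*t**2)
p(P, h) = (-420 + P)*(226 + h)
z = 423759
z/(p(S(-21, m), -144) - 1*152519) = 423759/((-94920 - 420*(-144) + 226*(5 - 1*(-21)**2) + (5 - 1*(-21)**2)*(-144)) - 1*152519) = 423759/((-94920 + 60480 + 226*(5 - 1*441) + (5 - 1*441)*(-144)) - 152519) = 423759/((-94920 + 60480 + 226*(5 - 441) + (5 - 441)*(-144)) - 152519) = 423759/((-94920 + 60480 + 226*(-436) - 436*(-144)) - 152519) = 423759/((-94920 + 60480 - 98536 + 62784) - 152519) = 423759/(-70192 - 152519) = 423759/(-222711) = 423759*(-1/222711) = -141253/74237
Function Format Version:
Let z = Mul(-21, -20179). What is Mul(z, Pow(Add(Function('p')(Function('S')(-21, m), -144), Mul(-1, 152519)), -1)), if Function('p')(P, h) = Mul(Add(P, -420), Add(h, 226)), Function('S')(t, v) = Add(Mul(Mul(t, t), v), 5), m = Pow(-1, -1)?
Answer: Rational(-141253, 74237) ≈ -1.9027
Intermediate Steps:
m = -1
Function('S')(t, v) = Add(5, Mul(v, Pow(t, 2))) (Function('S')(t, v) = Add(Mul(Pow(t, 2), v), 5) = Add(Mul(v, Pow(t, 2)), 5) = Add(5, Mul(v, Pow(t, 2))))
Function('p')(P, h) = Mul(Add(-420, P), Add(226, h))
z = 423759
Mul(z, Pow(Add(Function('p')(Function('S')(-21, m), -144), Mul(-1, 152519)), -1)) = Mul(423759, Pow(Add(Add(-94920, Mul(-420, -144), Mul(226, Add(5, Mul(-1, Pow(-21, 2)))), Mul(Add(5, Mul(-1, Pow(-21, 2))), -144)), Mul(-1, 152519)), -1)) = Mul(423759, Pow(Add(Add(-94920, 60480, Mul(226, Add(5, Mul(-1, 441))), Mul(Add(5, Mul(-1, 441)), -144)), -152519), -1)) = Mul(423759, Pow(Add(Add(-94920, 60480, Mul(226, Add(5, -441)), Mul(Add(5, -441), -144)), -152519), -1)) = Mul(423759, Pow(Add(Add(-94920, 60480, Mul(226, -436), Mul(-436, -144)), -152519), -1)) = Mul(423759, Pow(Add(Add(-94920, 60480, -98536, 62784), -152519), -1)) = Mul(423759, Pow(Add(-70192, -152519), -1)) = Mul(423759, Pow(-222711, -1)) = Mul(423759, Rational(-1, 222711)) = Rational(-141253, 74237)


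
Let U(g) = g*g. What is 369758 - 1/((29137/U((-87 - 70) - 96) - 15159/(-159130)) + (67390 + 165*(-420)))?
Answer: 7191489820423309092/19449179761459 ≈ 3.6976e+5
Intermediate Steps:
U(g) = g²
369758 - 1/((29137/U((-87 - 70) - 96) - 15159/(-159130)) + (67390 + 165*(-420))) = 369758 - 1/((29137/(((-87 - 70) - 96)²) - 15159/(-159130)) + (67390 + 165*(-420))) = 369758 - 1/((29137/((-157 - 96)²) - 15159*(-1/159130)) + (67390 - 69300)) = 369758 - 1/((29137/((-253)²) + 15159/159130) - 1910) = 369758 - 1/((29137/64009 + 15159/159130) - 1910) = 369758 - 1/(5606883241/10185752170 - 1910) = 369758 - 1/(-19449179761459/10185752170) = 369758 - 1*(-10185752170/19449179761459) = 369758 + 10185752170/19449179761459 = 7191489820423309092/19449179761459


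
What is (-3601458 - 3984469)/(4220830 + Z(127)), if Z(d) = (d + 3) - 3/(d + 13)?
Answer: -1062029780/590934397 ≈ -1.7972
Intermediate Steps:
Z(d) = 3 + d - 3/(13 + d) (Z(d) = (3 + d) - 3/(13 + d) = 3 + d - 3/(13 + d))
(-3601458 - 3984469)/(4220830 + Z(127)) = (-3601458 - 3984469)/(4220830 + (36 + 127² + 16*127)/(13 + 127)) = -7585927/(4220830 + (36 + 16129 + 2032)/140) = -7585927/(4220830 + (1/140)*18197) = -7585927/(4220830 + 18197/140) = -7585927/590934397/140 = -7585927*140/590934397 = -1062029780/590934397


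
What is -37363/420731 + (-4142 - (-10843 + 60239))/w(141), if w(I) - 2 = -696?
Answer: 11249583178/145993657 ≈ 77.055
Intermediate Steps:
w(I) = -694 (w(I) = 2 - 696 = -694)
-37363/420731 + (-4142 - (-10843 + 60239))/w(141) = -37363/420731 + (-4142 - (-10843 + 60239))/(-694) = -37363*1/420731 + (-4142 - 1*49396)*(-1/694) = -37363/420731 + (-4142 - 49396)*(-1/694) = -37363/420731 - 53538*(-1/694) = -37363/420731 + 26769/347 = 11249583178/145993657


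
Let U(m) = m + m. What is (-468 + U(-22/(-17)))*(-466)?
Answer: 3686992/17 ≈ 2.1688e+5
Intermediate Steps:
U(m) = 2*m
(-468 + U(-22/(-17)))*(-466) = (-468 + 2*(-22/(-17)))*(-466) = (-468 + 2*(-22*(-1/17)))*(-466) = (-468 + 2*(22/17))*(-466) = (-468 + 44/17)*(-466) = -7912/17*(-466) = 3686992/17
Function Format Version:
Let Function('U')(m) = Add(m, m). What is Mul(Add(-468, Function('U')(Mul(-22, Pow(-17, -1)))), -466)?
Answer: Rational(3686992, 17) ≈ 2.1688e+5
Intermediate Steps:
Function('U')(m) = Mul(2, m)
Mul(Add(-468, Function('U')(Mul(-22, Pow(-17, -1)))), -466) = Mul(Add(-468, Mul(2, Mul(-22, Pow(-17, -1)))), -466) = Mul(Add(-468, Mul(2, Mul(-22, Rational(-1, 17)))), -466) = Mul(Add(-468, Mul(2, Rational(22, 17))), -466) = Mul(Add(-468, Rational(44, 17)), -466) = Mul(Rational(-7912, 17), -466) = Rational(3686992, 17)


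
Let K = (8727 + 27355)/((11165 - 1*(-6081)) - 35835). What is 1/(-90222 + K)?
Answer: -18589/1677172840 ≈ -1.1084e-5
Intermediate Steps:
K = -36082/18589 (K = 36082/((11165 + 6081) - 35835) = 36082/(17246 - 35835) = 36082/(-18589) = 36082*(-1/18589) = -36082/18589 ≈ -1.9410)
1/(-90222 + K) = 1/(-90222 - 36082/18589) = 1/(-1677172840/18589) = -18589/1677172840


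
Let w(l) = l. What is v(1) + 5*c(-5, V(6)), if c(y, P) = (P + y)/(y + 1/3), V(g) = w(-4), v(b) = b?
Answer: 149/14 ≈ 10.643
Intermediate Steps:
V(g) = -4
c(y, P) = (P + y)/(⅓ + y) (c(y, P) = (P + y)/(y + 1*(⅓)) = (P + y)/(y + ⅓) = (P + y)/(⅓ + y))
v(1) + 5*c(-5, V(6)) = 1 + 5*(3*(-4 - 5)/(1 + 3*(-5))) = 1 + 5*(3*(-9)/(1 - 15)) = 1 + 5*(3*(-9)/(-14)) = 1 + 5*(3*(-1/14)*(-9)) = 1 + 5*(27/14) = 1 + 135/14 = 149/14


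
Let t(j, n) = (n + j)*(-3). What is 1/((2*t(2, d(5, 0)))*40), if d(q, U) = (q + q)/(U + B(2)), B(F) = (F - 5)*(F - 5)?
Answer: -3/2240 ≈ -0.0013393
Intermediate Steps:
B(F) = (-5 + F)**2 (B(F) = (-5 + F)*(-5 + F) = (-5 + F)**2)
d(q, U) = 2*q/(9 + U) (d(q, U) = (q + q)/(U + (-5 + 2)**2) = (2*q)/(U + (-3)**2) = (2*q)/(U + 9) = (2*q)/(9 + U) = 2*q/(9 + U))
t(j, n) = -3*j - 3*n (t(j, n) = (j + n)*(-3) = -3*j - 3*n)
1/((2*t(2, d(5, 0)))*40) = 1/((2*(-3*2 - 6*5/(9 + 0)))*40) = 1/((2*(-6 - 6*5/9))*40) = 1/((2*(-6 - 3*10/9))*40) = 1/((2*(-6 - 10/3))*40) = 1/((2*(-28/3))*40) = 1/(-56/3*40) = 1/(-2240/3) = -3/2240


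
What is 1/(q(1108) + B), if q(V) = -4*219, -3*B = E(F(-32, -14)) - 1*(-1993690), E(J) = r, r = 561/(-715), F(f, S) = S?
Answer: -195/129760619 ≈ -1.5028e-6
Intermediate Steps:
r = -51/65 (r = 561*(-1/715) = -51/65 ≈ -0.78462)
E(J) = -51/65
B = -129589799/195 (B = -(-51/65 - 1*(-1993690))/3 = -(-51/65 + 1993690)/3 = -⅓*129589799/65 = -129589799/195 ≈ -6.6456e+5)
q(V) = -876
1/(q(1108) + B) = 1/(-876 - 129589799/195) = 1/(-129760619/195) = -195/129760619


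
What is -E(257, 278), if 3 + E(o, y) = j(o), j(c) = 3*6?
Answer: -15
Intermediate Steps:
j(c) = 18
E(o, y) = 15 (E(o, y) = -3 + 18 = 15)
-E(257, 278) = -1*15 = -15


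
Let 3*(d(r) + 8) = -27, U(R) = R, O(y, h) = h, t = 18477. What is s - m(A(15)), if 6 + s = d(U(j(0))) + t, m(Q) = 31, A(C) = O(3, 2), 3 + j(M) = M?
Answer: 18423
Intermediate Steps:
j(M) = -3 + M
A(C) = 2
d(r) = -17 (d(r) = -8 + (1/3)*(-27) = -8 - 9 = -17)
s = 18454 (s = -6 + (-17 + 18477) = -6 + 18460 = 18454)
s - m(A(15)) = 18454 - 1*31 = 18454 - 31 = 18423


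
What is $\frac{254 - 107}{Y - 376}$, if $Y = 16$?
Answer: $- \frac{49}{120} \approx -0.40833$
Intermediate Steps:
$\frac{254 - 107}{Y - 376} = \frac{254 - 107}{16 - 376} = \frac{147}{-360} = 147 \left(- \frac{1}{360}\right) = - \frac{49}{120}$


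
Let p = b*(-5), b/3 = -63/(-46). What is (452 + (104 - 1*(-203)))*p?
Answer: -31185/2 ≈ -15593.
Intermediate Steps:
b = 189/46 (b = 3*(-63/(-46)) = 3*(-63*(-1/46)) = 3*(63/46) = 189/46 ≈ 4.1087)
p = -945/46 (p = (189/46)*(-5) = -945/46 ≈ -20.543)
(452 + (104 - 1*(-203)))*p = (452 + (104 - 1*(-203)))*(-945/46) = (452 + (104 + 203))*(-945/46) = (452 + 307)*(-945/46) = 759*(-945/46) = -31185/2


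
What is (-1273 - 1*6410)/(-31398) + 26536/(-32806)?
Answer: -96854805/171673798 ≈ -0.56418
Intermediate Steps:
(-1273 - 1*6410)/(-31398) + 26536/(-32806) = (-1273 - 6410)*(-1/31398) + 26536*(-1/32806) = -7683*(-1/31398) - 13268/16403 = 2561/10466 - 13268/16403 = -96854805/171673798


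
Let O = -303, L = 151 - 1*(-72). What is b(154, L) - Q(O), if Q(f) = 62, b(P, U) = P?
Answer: 92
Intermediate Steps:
L = 223 (L = 151 + 72 = 223)
b(154, L) - Q(O) = 154 - 1*62 = 154 - 62 = 92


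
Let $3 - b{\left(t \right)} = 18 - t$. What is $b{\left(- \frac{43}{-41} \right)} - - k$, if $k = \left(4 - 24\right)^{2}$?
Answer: $\frac{15828}{41} \approx 386.05$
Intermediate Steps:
$b{\left(t \right)} = -15 + t$ ($b{\left(t \right)} = 3 - \left(18 - t\right) = 3 + \left(-18 + t\right) = -15 + t$)
$k = 400$ ($k = \left(-20\right)^{2} = 400$)
$b{\left(- \frac{43}{-41} \right)} - - k = \left(-15 - \frac{43}{-41}\right) - \left(-1\right) 400 = \left(-15 - - \frac{43}{41}\right) - -400 = \left(-15 + \frac{43}{41}\right) + 400 = - \frac{572}{41} + 400 = \frac{15828}{41}$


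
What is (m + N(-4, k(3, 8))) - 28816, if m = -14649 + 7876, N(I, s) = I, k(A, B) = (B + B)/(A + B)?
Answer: -35593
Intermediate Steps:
k(A, B) = 2*B/(A + B) (k(A, B) = (2*B)/(A + B) = 2*B/(A + B))
m = -6773
(m + N(-4, k(3, 8))) - 28816 = (-6773 - 4) - 28816 = -6777 - 28816 = -35593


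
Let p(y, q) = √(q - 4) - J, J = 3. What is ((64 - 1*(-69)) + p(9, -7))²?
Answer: (130 + I*√11)² ≈ 16889.0 + 862.32*I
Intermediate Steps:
p(y, q) = -3 + √(-4 + q) (p(y, q) = √(q - 4) - 1*3 = √(-4 + q) - 3 = -3 + √(-4 + q))
((64 - 1*(-69)) + p(9, -7))² = ((64 - 1*(-69)) + (-3 + √(-4 - 7)))² = ((64 + 69) + (-3 + √(-11)))² = (133 + (-3 + I*√11))² = (130 + I*√11)²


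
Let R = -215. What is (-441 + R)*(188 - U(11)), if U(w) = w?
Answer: -116112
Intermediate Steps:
(-441 + R)*(188 - U(11)) = (-441 - 215)*(188 - 1*11) = -656*(188 - 11) = -656*177 = -116112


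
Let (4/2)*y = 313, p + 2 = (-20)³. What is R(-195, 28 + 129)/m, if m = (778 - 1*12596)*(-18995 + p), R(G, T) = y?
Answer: 313/638101092 ≈ 4.9052e-7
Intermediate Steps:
p = -8002 (p = -2 + (-20)³ = -2 - 8000 = -8002)
y = 313/2 (y = (½)*313 = 313/2 ≈ 156.50)
R(G, T) = 313/2
m = 319050546 (m = (778 - 1*12596)*(-18995 - 8002) = (778 - 12596)*(-26997) = -11818*(-26997) = 319050546)
R(-195, 28 + 129)/m = (313/2)/319050546 = (313/2)*(1/319050546) = 313/638101092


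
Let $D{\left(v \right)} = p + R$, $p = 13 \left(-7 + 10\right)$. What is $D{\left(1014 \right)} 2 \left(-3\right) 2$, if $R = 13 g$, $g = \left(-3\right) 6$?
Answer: $2340$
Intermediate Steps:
$g = -18$
$R = -234$ ($R = 13 \left(-18\right) = -234$)
$p = 39$ ($p = 13 \cdot 3 = 39$)
$D{\left(v \right)} = -195$ ($D{\left(v \right)} = 39 - 234 = -195$)
$D{\left(1014 \right)} 2 \left(-3\right) 2 = - 195 \cdot 2 \left(-3\right) 2 = - 195 \left(\left(-6\right) 2\right) = \left(-195\right) \left(-12\right) = 2340$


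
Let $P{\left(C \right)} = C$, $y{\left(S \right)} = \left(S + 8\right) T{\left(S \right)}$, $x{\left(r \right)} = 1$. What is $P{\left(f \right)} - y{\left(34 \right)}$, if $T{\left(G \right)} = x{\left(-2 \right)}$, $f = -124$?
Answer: $-166$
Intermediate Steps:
$T{\left(G \right)} = 1$
$y{\left(S \right)} = 8 + S$ ($y{\left(S \right)} = \left(S + 8\right) 1 = \left(8 + S\right) 1 = 8 + S$)
$P{\left(f \right)} - y{\left(34 \right)} = -124 - \left(8 + 34\right) = -124 - 42 = -166$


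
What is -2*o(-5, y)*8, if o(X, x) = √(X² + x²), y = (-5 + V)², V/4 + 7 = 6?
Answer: -16*√6586 ≈ -1298.5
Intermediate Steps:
V = -4 (V = -28 + 4*6 = -28 + 24 = -4)
y = 81 (y = (-5 - 4)² = (-9)² = 81)
-2*o(-5, y)*8 = -2*√((-5)² + 81²)*8 = -2*√(25 + 6561)*8 = -2*√6586*8 = -16*√6586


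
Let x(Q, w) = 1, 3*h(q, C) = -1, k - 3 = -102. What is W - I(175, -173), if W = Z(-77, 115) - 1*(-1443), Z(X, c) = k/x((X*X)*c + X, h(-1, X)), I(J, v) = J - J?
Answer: 1344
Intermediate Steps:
k = -99 (k = 3 - 102 = -99)
h(q, C) = -⅓ (h(q, C) = (⅓)*(-1) = -⅓)
I(J, v) = 0
Z(X, c) = -99 (Z(X, c) = -99/1 = -99*1 = -99)
W = 1344 (W = -99 - 1*(-1443) = -99 + 1443 = 1344)
W - I(175, -173) = 1344 - 1*0 = 1344 + 0 = 1344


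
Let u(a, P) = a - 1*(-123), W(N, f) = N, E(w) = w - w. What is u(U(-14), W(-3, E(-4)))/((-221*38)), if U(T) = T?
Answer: -109/8398 ≈ -0.012979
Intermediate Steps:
E(w) = 0
u(a, P) = 123 + a (u(a, P) = a + 123 = 123 + a)
u(U(-14), W(-3, E(-4)))/((-221*38)) = (123 - 14)/((-221*38)) = 109/(-8398) = 109*(-1/8398) = -109/8398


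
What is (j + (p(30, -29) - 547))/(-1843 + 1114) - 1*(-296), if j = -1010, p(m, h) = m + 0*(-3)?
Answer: 72437/243 ≈ 298.09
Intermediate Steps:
p(m, h) = m (p(m, h) = m + 0 = m)
(j + (p(30, -29) - 547))/(-1843 + 1114) - 1*(-296) = (-1010 + (30 - 547))/(-1843 + 1114) - 1*(-296) = (-1010 - 517)/(-729) + 296 = -1527*(-1/729) + 296 = 509/243 + 296 = 72437/243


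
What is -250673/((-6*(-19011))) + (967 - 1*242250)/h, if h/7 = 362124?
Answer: -5261469467/2294779788 ≈ -2.2928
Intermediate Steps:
h = 2534868 (h = 7*362124 = 2534868)
-250673/((-6*(-19011))) + (967 - 1*242250)/h = -250673/((-6*(-19011))) + (967 - 1*242250)/2534868 = -250673/114066 + (967 - 242250)*(1/2534868) = -250673*1/114066 - 241283*1/2534868 = -250673/114066 - 34469/362124 = -5261469467/2294779788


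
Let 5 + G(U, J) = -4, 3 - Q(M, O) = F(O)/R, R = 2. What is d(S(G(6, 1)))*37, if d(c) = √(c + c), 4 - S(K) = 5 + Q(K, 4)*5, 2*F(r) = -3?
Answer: 37*I*√158/2 ≈ 232.54*I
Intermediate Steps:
F(r) = -3/2 (F(r) = (½)*(-3) = -3/2)
Q(M, O) = 15/4 (Q(M, O) = 3 - (-3)/(2*2) = 3 - 1*(-¾) = 3 + ¾ = 15/4)
G(U, J) = -9 (G(U, J) = -5 - 4 = -9)
S(K) = -79/4 (S(K) = 4 - (5 + (15/4)*5) = 4 - (5 + 75/4) = 4 - 1*95/4 = 4 - 95/4 = -79/4)
d(c) = √2*√c (d(c) = √(2*c) = √2*√c)
d(S(G(6, 1)))*37 = (√2*√(-79/4))*37 = (√2*(I*√79/2))*37 = (I*√158/2)*37 = 37*I*√158/2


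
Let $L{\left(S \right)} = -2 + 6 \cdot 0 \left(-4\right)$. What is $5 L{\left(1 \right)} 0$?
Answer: $0$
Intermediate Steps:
$L{\left(S \right)} = -2$ ($L{\left(S \right)} = -2 + 0 \left(-4\right) = -2 + 0 = -2$)
$5 L{\left(1 \right)} 0 = 5 \left(-2\right) 0 = \left(-10\right) 0 = 0$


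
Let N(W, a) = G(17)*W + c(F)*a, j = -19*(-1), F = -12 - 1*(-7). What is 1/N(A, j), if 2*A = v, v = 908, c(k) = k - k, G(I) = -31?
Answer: -1/14074 ≈ -7.1053e-5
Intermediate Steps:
F = -5 (F = -12 + 7 = -5)
j = 19
c(k) = 0
A = 454 (A = (½)*908 = 454)
N(W, a) = -31*W (N(W, a) = -31*W + 0*a = -31*W + 0 = -31*W)
1/N(A, j) = 1/(-31*454) = 1/(-14074) = -1/14074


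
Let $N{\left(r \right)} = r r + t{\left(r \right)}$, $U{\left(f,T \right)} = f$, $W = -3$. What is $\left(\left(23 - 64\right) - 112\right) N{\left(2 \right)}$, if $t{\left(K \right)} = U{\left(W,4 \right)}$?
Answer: $-153$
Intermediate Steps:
$t{\left(K \right)} = -3$
$N{\left(r \right)} = -3 + r^{2}$ ($N{\left(r \right)} = r r - 3 = r^{2} - 3 = -3 + r^{2}$)
$\left(\left(23 - 64\right) - 112\right) N{\left(2 \right)} = \left(\left(23 - 64\right) - 112\right) \left(-3 + 2^{2}\right) = \left(-41 - 112\right) \left(-3 + 4\right) = \left(-153\right) 1 = -153$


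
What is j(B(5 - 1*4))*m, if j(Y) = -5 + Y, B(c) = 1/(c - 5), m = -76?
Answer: 399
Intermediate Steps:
B(c) = 1/(-5 + c)
j(B(5 - 1*4))*m = (-5 + 1/(-5 + (5 - 1*4)))*(-76) = (-5 + 1/(-5 + (5 - 4)))*(-76) = (-5 + 1/(-5 + 1))*(-76) = (-5 + 1/(-4))*(-76) = (-5 - ¼)*(-76) = -21/4*(-76) = 399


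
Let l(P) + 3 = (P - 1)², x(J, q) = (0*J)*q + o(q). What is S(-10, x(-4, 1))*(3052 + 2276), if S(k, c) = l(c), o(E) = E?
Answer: -15984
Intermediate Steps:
x(J, q) = q (x(J, q) = (0*J)*q + q = 0*q + q = 0 + q = q)
l(P) = -3 + (-1 + P)² (l(P) = -3 + (P - 1)² = -3 + (-1 + P)²)
S(k, c) = -3 + (-1 + c)²
S(-10, x(-4, 1))*(3052 + 2276) = (-3 + (-1 + 1)²)*(3052 + 2276) = (-3 + 0²)*5328 = (-3 + 0)*5328 = -3*5328 = -15984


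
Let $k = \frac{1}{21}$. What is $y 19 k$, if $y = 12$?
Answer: $\frac{76}{7} \approx 10.857$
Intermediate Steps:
$k = \frac{1}{21} \approx 0.047619$
$y 19 k = 12 \cdot 19 \cdot \frac{1}{21} = 228 \cdot \frac{1}{21} = \frac{76}{7}$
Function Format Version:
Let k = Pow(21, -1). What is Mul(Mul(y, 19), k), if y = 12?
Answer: Rational(76, 7) ≈ 10.857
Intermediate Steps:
k = Rational(1, 21) ≈ 0.047619
Mul(Mul(y, 19), k) = Mul(Mul(12, 19), Rational(1, 21)) = Mul(228, Rational(1, 21)) = Rational(76, 7)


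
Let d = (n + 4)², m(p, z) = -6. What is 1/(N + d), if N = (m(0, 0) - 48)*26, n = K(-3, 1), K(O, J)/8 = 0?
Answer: -1/1388 ≈ -0.00072046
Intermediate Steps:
K(O, J) = 0 (K(O, J) = 8*0 = 0)
n = 0
d = 16 (d = (0 + 4)² = 4² = 16)
N = -1404 (N = (-6 - 48)*26 = -54*26 = -1404)
1/(N + d) = 1/(-1404 + 16) = 1/(-1388) = -1/1388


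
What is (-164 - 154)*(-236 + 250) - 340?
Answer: -4792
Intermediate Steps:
(-164 - 154)*(-236 + 250) - 340 = -318*14 - 340 = -4452 - 340 = -4792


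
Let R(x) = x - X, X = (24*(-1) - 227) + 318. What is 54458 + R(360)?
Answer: 54751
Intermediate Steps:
X = 67 (X = (-24 - 227) + 318 = -251 + 318 = 67)
R(x) = -67 + x (R(x) = x - 1*67 = x - 67 = -67 + x)
54458 + R(360) = 54458 + (-67 + 360) = 54458 + 293 = 54751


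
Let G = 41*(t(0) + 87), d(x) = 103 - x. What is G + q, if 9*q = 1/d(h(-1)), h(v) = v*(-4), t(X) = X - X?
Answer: 3178198/891 ≈ 3567.0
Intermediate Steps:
t(X) = 0
h(v) = -4*v
q = 1/891 (q = 1/(9*(103 - (-4)*(-1))) = 1/(9*(103 - 1*4)) = 1/(9*(103 - 4)) = (1/9)/99 = (1/9)*(1/99) = 1/891 ≈ 0.0011223)
G = 3567 (G = 41*(0 + 87) = 41*87 = 3567)
G + q = 3567 + 1/891 = 3178198/891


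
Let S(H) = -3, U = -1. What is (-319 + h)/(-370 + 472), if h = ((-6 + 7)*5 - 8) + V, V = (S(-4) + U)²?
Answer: -3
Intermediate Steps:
V = 16 (V = (-3 - 1)² = (-4)² = 16)
h = 13 (h = ((-6 + 7)*5 - 8) + 16 = (1*5 - 8) + 16 = (5 - 8) + 16 = -3 + 16 = 13)
(-319 + h)/(-370 + 472) = (-319 + 13)/(-370 + 472) = -306/102 = -306*1/102 = -3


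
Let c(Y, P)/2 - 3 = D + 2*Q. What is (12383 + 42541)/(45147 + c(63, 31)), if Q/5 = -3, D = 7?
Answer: 54924/45107 ≈ 1.2176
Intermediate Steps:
Q = -15 (Q = 5*(-3) = -15)
c(Y, P) = -40 (c(Y, P) = 6 + 2*(7 + 2*(-15)) = 6 + 2*(7 - 30) = 6 + 2*(-23) = 6 - 46 = -40)
(12383 + 42541)/(45147 + c(63, 31)) = (12383 + 42541)/(45147 - 40) = 54924/45107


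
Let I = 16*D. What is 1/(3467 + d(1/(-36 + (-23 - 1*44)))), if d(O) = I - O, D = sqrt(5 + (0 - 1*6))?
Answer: 18390753/63762277154 - 42436*I/31881138577 ≈ 0.00028843 - 1.3311e-6*I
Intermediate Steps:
D = I (D = sqrt(5 + (0 - 6)) = sqrt(5 - 6) = sqrt(-1) = I ≈ 1.0*I)
I = 16*I ≈ 16.0*I
d(O) = -O + 16*I (d(O) = 16*I - O = -O + 16*I)
1/(3467 + d(1/(-36 + (-23 - 1*44)))) = 1/(3467 + (-1/(-36 + (-23 - 1*44)) + 16*I)) = 1/(3467 + (-1/(-36 + (-23 - 44)) + 16*I)) = 1/(3467 + (-1/(-36 - 67) + 16*I)) = 1/(3467 + (-1/(-103) + 16*I)) = 1/(3467 + (-1*(-1/103) + 16*I)) = 1/(3467 + (1/103 + 16*I)) = 1/(357102/103 + 16*I) = 10609*(357102/103 - 16*I)/127524554308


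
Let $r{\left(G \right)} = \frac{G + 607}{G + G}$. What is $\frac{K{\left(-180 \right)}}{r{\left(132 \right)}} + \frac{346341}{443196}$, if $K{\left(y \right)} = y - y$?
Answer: $\frac{115447}{147732} \approx 0.78146$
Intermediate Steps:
$K{\left(y \right)} = 0$
$r{\left(G \right)} = \frac{607 + G}{2 G}$
$\frac{K{\left(-180 \right)}}{r{\left(132 \right)}} + \frac{346341}{443196} = \frac{0}{\frac{1}{2} \cdot \frac{1}{132} \left(607 + 132\right)} + \frac{346341}{443196} = \frac{0}{\frac{1}{2} \cdot \frac{1}{132} \cdot 739} + 346341 \cdot \frac{1}{443196} = \frac{0}{\frac{739}{264}} + \frac{115447}{147732} = 0 \cdot \frac{264}{739} + \frac{115447}{147732} = 0 + \frac{115447}{147732} = \frac{115447}{147732}$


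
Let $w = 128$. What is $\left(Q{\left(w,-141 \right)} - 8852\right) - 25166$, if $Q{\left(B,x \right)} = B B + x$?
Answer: $-17775$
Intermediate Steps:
$Q{\left(B,x \right)} = x + B^{2}$ ($Q{\left(B,x \right)} = B^{2} + x = x + B^{2}$)
$\left(Q{\left(w,-141 \right)} - 8852\right) - 25166 = \left(\left(-141 + 128^{2}\right) - 8852\right) - 25166 = \left(\left(-141 + 16384\right) - 8852\right) - 25166 = \left(16243 - 8852\right) - 25166 = 7391 - 25166 = -17775$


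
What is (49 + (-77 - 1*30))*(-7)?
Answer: 406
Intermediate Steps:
(49 + (-77 - 1*30))*(-7) = (49 + (-77 - 30))*(-7) = (49 - 107)*(-7) = -58*(-7) = 406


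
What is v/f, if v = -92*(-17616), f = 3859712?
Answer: 25323/60308 ≈ 0.41989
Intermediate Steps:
v = 1620672
v/f = 1620672/3859712 = 1620672*(1/3859712) = 25323/60308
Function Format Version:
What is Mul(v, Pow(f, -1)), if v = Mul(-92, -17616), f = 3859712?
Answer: Rational(25323, 60308) ≈ 0.41989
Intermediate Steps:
v = 1620672
Mul(v, Pow(f, -1)) = Mul(1620672, Pow(3859712, -1)) = Mul(1620672, Rational(1, 3859712)) = Rational(25323, 60308)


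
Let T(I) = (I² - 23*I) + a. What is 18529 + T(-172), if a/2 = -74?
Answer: 51921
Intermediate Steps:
a = -148 (a = 2*(-74) = -148)
T(I) = -148 + I² - 23*I (T(I) = (I² - 23*I) - 148 = -148 + I² - 23*I)
18529 + T(-172) = 18529 + (-148 + (-172)² - 23*(-172)) = 18529 + (-148 + 29584 + 3956) = 18529 + 33392 = 51921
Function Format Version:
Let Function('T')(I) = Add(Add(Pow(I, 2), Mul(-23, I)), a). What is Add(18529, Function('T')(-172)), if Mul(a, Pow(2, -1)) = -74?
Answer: 51921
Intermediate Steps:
a = -148 (a = Mul(2, -74) = -148)
Function('T')(I) = Add(-148, Pow(I, 2), Mul(-23, I)) (Function('T')(I) = Add(Add(Pow(I, 2), Mul(-23, I)), -148) = Add(-148, Pow(I, 2), Mul(-23, I)))
Add(18529, Function('T')(-172)) = Add(18529, Add(-148, Pow(-172, 2), Mul(-23, -172))) = Add(18529, Add(-148, 29584, 3956)) = Add(18529, 33392) = 51921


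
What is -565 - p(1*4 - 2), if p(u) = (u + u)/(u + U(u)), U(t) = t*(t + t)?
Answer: -2827/5 ≈ -565.40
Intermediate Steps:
U(t) = 2*t**2 (U(t) = t*(2*t) = 2*t**2)
p(u) = 2*u/(u + 2*u**2) (p(u) = (u + u)/(u + 2*u**2) = (2*u)/(u + 2*u**2) = 2*u/(u + 2*u**2))
-565 - p(1*4 - 2) = -565 - 2/(1 + 2*(1*4 - 2)) = -565 - 2/(1 + 2*(4 - 2)) = -565 - 2/(1 + 2*2) = -565 - 2/(1 + 4) = -565 - 2/5 = -2827/5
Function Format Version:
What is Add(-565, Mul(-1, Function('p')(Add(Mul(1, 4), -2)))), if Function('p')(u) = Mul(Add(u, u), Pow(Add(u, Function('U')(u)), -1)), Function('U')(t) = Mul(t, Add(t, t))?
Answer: Rational(-2827, 5) ≈ -565.40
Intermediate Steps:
Function('U')(t) = Mul(2, Pow(t, 2)) (Function('U')(t) = Mul(t, Mul(2, t)) = Mul(2, Pow(t, 2)))
Function('p')(u) = Mul(2, u, Pow(Add(u, Mul(2, Pow(u, 2))), -1)) (Function('p')(u) = Mul(Add(u, u), Pow(Add(u, Mul(2, Pow(u, 2))), -1)) = Mul(Mul(2, u), Pow(Add(u, Mul(2, Pow(u, 2))), -1)) = Mul(2, u, Pow(Add(u, Mul(2, Pow(u, 2))), -1)))
Add(-565, Mul(-1, Function('p')(Add(Mul(1, 4), -2)))) = Add(-565, Mul(-1, Mul(2, Pow(Add(1, Mul(2, Add(Mul(1, 4), -2))), -1)))) = Add(-565, Mul(-1, Mul(2, Pow(Add(1, Mul(2, Add(4, -2))), -1)))) = Add(-565, Mul(-1, Mul(2, Pow(Add(1, Mul(2, 2)), -1)))) = Add(-565, Mul(-1, Mul(2, Pow(Add(1, 4), -1)))) = Add(-565, Mul(-1, Mul(2, Pow(5, -1)))) = Add(-565, Mul(-1, Mul(2, Rational(1, 5)))) = Add(-565, Mul(-1, Rational(2, 5))) = Add(-565, Rational(-2, 5)) = Rational(-2827, 5)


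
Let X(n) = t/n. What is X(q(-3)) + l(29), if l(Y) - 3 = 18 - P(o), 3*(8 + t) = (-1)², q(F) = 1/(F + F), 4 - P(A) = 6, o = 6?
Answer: 69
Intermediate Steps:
P(A) = -2 (P(A) = 4 - 1*6 = 4 - 6 = -2)
q(F) = 1/(2*F)
t = -23/3 (t = -8 + (⅓)*(-1)² = -8 + (⅓)*1 = -8 + ⅓ = -23/3 ≈ -7.6667)
X(n) = -23/(3*n)
l(Y) = 23 (l(Y) = 3 + (18 - 1*(-2)) = 3 + (18 + 2) = 3 + 20 = 23)
X(q(-3)) + l(29) = -23/(3*((½)/(-3))) + 23 = -23/(3*((½)*(-⅓))) + 23 = -23/(3*(-⅙)) + 23 = -23/3*(-6) + 23 = 46 + 23 = 69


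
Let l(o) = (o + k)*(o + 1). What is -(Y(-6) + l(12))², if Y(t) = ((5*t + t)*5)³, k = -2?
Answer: -34010707696900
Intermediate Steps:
l(o) = (1 + o)*(-2 + o) (l(o) = (o - 2)*(o + 1) = (-2 + o)*(1 + o) = (1 + o)*(-2 + o))
Y(t) = 27000*t³ (Y(t) = ((6*t)*5)³ = (30*t)³ = 27000*t³)
-(Y(-6) + l(12))² = -(27000*(-6)³ + (-2 + 12² - 1*12))² = -(27000*(-216) + (-2 + 144 - 12))² = -(-5832000 + 130)² = -1*(-5831870)² = -1*34010707696900 = -34010707696900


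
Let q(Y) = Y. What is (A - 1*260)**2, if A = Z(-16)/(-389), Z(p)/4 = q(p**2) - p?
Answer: 10450563984/151321 ≈ 69062.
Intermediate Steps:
Z(p) = -4*p + 4*p**2 (Z(p) = 4*(p**2 - p) = -4*p + 4*p**2)
A = -1088/389 (A = (4*(-16)*(-1 - 16))/(-389) = (4*(-16)*(-17))*(-1/389) = 1088*(-1/389) = -1088/389 ≈ -2.7969)
(A - 1*260)**2 = (-1088/389 - 1*260)**2 = (-1088/389 - 260)**2 = (-102228/389)**2 = 10450563984/151321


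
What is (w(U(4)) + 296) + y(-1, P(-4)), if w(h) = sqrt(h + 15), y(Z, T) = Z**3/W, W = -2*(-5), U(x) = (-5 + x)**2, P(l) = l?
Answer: 2999/10 ≈ 299.90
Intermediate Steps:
W = 10
y(Z, T) = Z**3/10
w(h) = sqrt(15 + h)
(w(U(4)) + 296) + y(-1, P(-4)) = (sqrt(15 + (-5 + 4)**2) + 296) + (1/10)*(-1)**3 = (sqrt(15 + (-1)**2) + 296) + (1/10)*(-1) = (sqrt(15 + 1) + 296) - 1/10 = (sqrt(16) + 296) - 1/10 = (4 + 296) - 1/10 = 300 - 1/10 = 2999/10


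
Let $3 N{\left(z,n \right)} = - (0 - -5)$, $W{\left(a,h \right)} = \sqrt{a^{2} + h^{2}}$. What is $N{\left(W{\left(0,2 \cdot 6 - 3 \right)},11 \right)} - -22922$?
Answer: $\frac{68761}{3} \approx 22920.0$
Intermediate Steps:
$N{\left(z,n \right)} = - \frac{5}{3}$ ($N{\left(z,n \right)} = \frac{\left(-1\right) \left(0 - -5\right)}{3} = \frac{\left(-1\right) \left(0 + 5\right)}{3} = \frac{\left(-1\right) 5}{3} = \frac{1}{3} \left(-5\right) = - \frac{5}{3}$)
$N{\left(W{\left(0,2 \cdot 6 - 3 \right)},11 \right)} - -22922 = - \frac{5}{3} - -22922 = - \frac{5}{3} + 22922 = \frac{68761}{3}$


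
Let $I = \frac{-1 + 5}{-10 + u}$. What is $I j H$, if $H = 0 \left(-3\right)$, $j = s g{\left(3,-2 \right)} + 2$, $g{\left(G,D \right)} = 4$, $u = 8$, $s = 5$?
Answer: $0$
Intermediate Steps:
$I = -2$ ($I = \frac{-1 + 5}{-10 + 8} = \frac{4}{-2} = 4 \left(- \frac{1}{2}\right) = -2$)
$j = 22$ ($j = 5 \cdot 4 + 2 = 20 + 2 = 22$)
$H = 0$
$I j H = \left(-2\right) 22 \cdot 0 = \left(-44\right) 0 = 0$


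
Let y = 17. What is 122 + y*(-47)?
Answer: -677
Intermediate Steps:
122 + y*(-47) = 122 + 17*(-47) = 122 - 799 = -677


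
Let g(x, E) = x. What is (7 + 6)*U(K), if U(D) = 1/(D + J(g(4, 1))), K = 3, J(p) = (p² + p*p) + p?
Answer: ⅓ ≈ 0.33333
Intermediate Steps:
J(p) = p + 2*p² (J(p) = (p² + p²) + p = 2*p² + p = p + 2*p²)
U(D) = 1/(36 + D) (U(D) = 1/(D + 4*(1 + 2*4)) = 1/(D + 4*(1 + 8)) = 1/(D + 4*9) = 1/(D + 36) = 1/(36 + D))
(7 + 6)*U(K) = (7 + 6)/(36 + 3) = 13/39 = 13*(1/39) = ⅓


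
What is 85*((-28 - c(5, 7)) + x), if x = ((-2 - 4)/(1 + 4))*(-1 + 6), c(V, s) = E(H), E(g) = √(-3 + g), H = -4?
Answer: -2890 - 85*I*√7 ≈ -2890.0 - 224.89*I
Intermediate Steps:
c(V, s) = I*√7 (c(V, s) = √(-3 - 4) = √(-7) = I*√7)
x = -6 (x = -6/5*5 = -6)
85*((-28 - c(5, 7)) + x) = 85*((-28 - I*√7) - 6) = 85*(-34 - I*√7) = -2890 - 85*I*√7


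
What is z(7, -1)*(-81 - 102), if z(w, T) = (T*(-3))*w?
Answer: -3843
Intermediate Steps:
z(w, T) = -3*T*w (z(w, T) = (-3*T)*w = -3*T*w)
z(7, -1)*(-81 - 102) = (-3*(-1)*7)*(-81 - 102) = 21*(-183) = -3843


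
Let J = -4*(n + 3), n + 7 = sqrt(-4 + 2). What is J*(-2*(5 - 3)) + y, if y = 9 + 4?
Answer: -51 + 16*I*sqrt(2) ≈ -51.0 + 22.627*I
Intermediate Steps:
y = 13
n = -7 + I*sqrt(2) (n = -7 + sqrt(-4 + 2) = -7 + sqrt(-2) = -7 + I*sqrt(2) ≈ -7.0 + 1.4142*I)
J = 16 - 4*I*sqrt(2) (J = -4*((-7 + I*sqrt(2)) + 3) = -4*(-4 + I*sqrt(2)) = 16 - 4*I*sqrt(2) ≈ 16.0 - 5.6569*I)
J*(-2*(5 - 3)) + y = (16 - 4*I*sqrt(2))*(-2*(5 - 3)) + 13 = (16 - 4*I*sqrt(2))*(-2*2) + 13 = (16 - 4*I*sqrt(2))*(-4) + 13 = (-64 + 16*I*sqrt(2)) + 13 = -51 + 16*I*sqrt(2)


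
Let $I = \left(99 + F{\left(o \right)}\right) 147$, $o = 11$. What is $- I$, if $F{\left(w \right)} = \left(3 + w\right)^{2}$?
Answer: $-43365$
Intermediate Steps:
$I = 43365$ ($I = \left(99 + \left(3 + 11\right)^{2}\right) 147 = \left(99 + 14^{2}\right) 147 = \left(99 + 196\right) 147 = 295 \cdot 147 = 43365$)
$- I = \left(-1\right) 43365 = -43365$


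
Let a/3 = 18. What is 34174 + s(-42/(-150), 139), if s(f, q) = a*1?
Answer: 34228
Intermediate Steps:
a = 54 (a = 3*18 = 54)
s(f, q) = 54 (s(f, q) = 54*1 = 54)
34174 + s(-42/(-150), 139) = 34174 + 54 = 34228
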